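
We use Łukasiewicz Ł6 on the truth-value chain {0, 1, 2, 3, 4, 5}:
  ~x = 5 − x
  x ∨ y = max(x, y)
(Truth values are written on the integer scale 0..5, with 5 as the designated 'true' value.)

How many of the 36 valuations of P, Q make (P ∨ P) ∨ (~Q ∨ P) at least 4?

value 5: 11 assignments (counts)
value 4: 9 assignments (counts)
value 3: 7 assignments
value 2: 5 assignments
value 1: 3 assignments
value 0: 1 assignment
So 20 of the 36 assignments meet the threshold.

20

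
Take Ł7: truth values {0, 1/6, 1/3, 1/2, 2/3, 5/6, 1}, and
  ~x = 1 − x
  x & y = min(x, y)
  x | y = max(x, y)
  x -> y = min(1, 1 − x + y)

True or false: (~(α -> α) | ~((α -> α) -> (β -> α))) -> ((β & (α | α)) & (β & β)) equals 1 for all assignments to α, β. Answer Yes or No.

Counterexample: take α = 0, β = 1/6.
α -> α = 0 -> 0 = 1
~(α -> α) = ~1 = 0
α -> α = 0 -> 0 = 1
β -> α = 1/6 -> 0 = 5/6
(α -> α) -> (β -> α) = 1 -> 5/6 = 5/6
~((α -> α) -> (β -> α)) = ~5/6 = 1/6
~(α -> α) | ~((α -> α) -> (β -> α)) = 0 | 1/6 = 1/6
α | α = 0 | 0 = 0
β & (α | α) = 1/6 & 0 = 0
β & β = 1/6 & 1/6 = 1/6
(β & (α | α)) & (β & β) = 0 & 1/6 = 0
(~(α -> α) | ~((α -> α) -> (β -> α))) -> ((β & (α | α)) & (β & β)) = 1/6 -> 0 = 5/6
This gives 5/6 ≠ 1.

No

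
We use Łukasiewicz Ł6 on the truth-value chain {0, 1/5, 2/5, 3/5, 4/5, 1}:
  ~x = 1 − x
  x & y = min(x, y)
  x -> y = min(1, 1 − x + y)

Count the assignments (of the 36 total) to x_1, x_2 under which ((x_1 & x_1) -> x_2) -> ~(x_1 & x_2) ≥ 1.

17

value 1: 17 assignments (counts)
value 4/5: 7 assignments
value 3/5: 5 assignments
value 2/5: 4 assignments
value 1/5: 2 assignments
value 0: 1 assignment
So 17 of the 36 assignments meet the threshold.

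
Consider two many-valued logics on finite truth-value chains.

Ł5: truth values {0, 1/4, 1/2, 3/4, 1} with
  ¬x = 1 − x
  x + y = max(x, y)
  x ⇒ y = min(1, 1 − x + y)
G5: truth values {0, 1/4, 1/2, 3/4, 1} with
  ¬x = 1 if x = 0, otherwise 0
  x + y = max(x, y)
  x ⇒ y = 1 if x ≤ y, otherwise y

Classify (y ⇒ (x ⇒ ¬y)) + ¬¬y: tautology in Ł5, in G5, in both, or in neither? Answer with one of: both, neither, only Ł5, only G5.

In Ł5: at x = 3/4, y = 3/4 the value is 3/4 — not a tautology.
In G5: every assignment gives 1 — tautology.

only G5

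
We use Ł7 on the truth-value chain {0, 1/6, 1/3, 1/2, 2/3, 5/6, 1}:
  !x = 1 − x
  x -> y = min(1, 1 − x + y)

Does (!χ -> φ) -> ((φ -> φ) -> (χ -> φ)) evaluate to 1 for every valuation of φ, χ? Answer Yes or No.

No

Counterexample: take φ = 0, χ = 2/3.
!χ = !2/3 = 1/3
!χ -> φ = 1/3 -> 0 = 2/3
φ -> φ = 0 -> 0 = 1
χ -> φ = 2/3 -> 0 = 1/3
(φ -> φ) -> (χ -> φ) = 1 -> 1/3 = 1/3
(!χ -> φ) -> ((φ -> φ) -> (χ -> φ)) = 2/3 -> 1/3 = 2/3
This gives 2/3 ≠ 1.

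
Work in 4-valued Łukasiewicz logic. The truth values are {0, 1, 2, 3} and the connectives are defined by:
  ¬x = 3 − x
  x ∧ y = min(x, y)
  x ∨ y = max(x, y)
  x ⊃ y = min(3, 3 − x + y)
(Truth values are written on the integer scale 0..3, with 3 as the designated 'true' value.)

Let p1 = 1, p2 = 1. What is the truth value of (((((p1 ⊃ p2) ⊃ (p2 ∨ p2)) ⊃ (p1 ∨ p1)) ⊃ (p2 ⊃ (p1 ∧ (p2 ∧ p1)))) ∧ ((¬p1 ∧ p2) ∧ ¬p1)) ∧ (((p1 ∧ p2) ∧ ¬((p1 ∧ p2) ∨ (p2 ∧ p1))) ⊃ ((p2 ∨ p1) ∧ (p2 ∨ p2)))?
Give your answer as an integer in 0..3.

p1 ⊃ p2 = 1 ⊃ 1 = 3
p2 ∨ p2 = 1 ∨ 1 = 1
(p1 ⊃ p2) ⊃ (p2 ∨ p2) = 3 ⊃ 1 = 1
p1 ∨ p1 = 1 ∨ 1 = 1
((p1 ⊃ p2) ⊃ (p2 ∨ p2)) ⊃ (p1 ∨ p1) = 1 ⊃ 1 = 3
p2 ∧ p1 = 1 ∧ 1 = 1
p1 ∧ (p2 ∧ p1) = 1 ∧ 1 = 1
p2 ⊃ (p1 ∧ (p2 ∧ p1)) = 1 ⊃ 1 = 3
(((p1 ⊃ p2) ⊃ (p2 ∨ p2)) ⊃ (p1 ∨ p1)) ⊃ (p2 ⊃ (p1 ∧ (p2 ∧ p1))) = 3 ⊃ 3 = 3
¬p1 = ¬1 = 2
¬p1 ∧ p2 = 2 ∧ 1 = 1
¬p1 = ¬1 = 2
(¬p1 ∧ p2) ∧ ¬p1 = 1 ∧ 2 = 1
((((p1 ⊃ p2) ⊃ (p2 ∨ p2)) ⊃ (p1 ∨ p1)) ⊃ (p2 ⊃ (p1 ∧ (p2 ∧ p1)))) ∧ ((¬p1 ∧ p2) ∧ ¬p1) = 3 ∧ 1 = 1
p1 ∧ p2 = 1 ∧ 1 = 1
p1 ∧ p2 = 1 ∧ 1 = 1
p2 ∧ p1 = 1 ∧ 1 = 1
(p1 ∧ p2) ∨ (p2 ∧ p1) = 1 ∨ 1 = 1
¬((p1 ∧ p2) ∨ (p2 ∧ p1)) = ¬1 = 2
(p1 ∧ p2) ∧ ¬((p1 ∧ p2) ∨ (p2 ∧ p1)) = 1 ∧ 2 = 1
p2 ∨ p1 = 1 ∨ 1 = 1
p2 ∨ p2 = 1 ∨ 1 = 1
(p2 ∨ p1) ∧ (p2 ∨ p2) = 1 ∧ 1 = 1
((p1 ∧ p2) ∧ ¬((p1 ∧ p2) ∨ (p2 ∧ p1))) ⊃ ((p2 ∨ p1) ∧ (p2 ∨ p2)) = 1 ⊃ 1 = 3
(((((p1 ⊃ p2) ⊃ (p2 ∨ p2)) ⊃ (p1 ∨ p1)) ⊃ (p2 ⊃ (p1 ∧ (p2 ∧ p1)))) ∧ ((¬p1 ∧ p2) ∧ ¬p1)) ∧ (((p1 ∧ p2) ∧ ¬((p1 ∧ p2) ∨ (p2 ∧ p1))) ⊃ ((p2 ∨ p1) ∧ (p2 ∨ p2))) = 1 ∧ 3 = 1

1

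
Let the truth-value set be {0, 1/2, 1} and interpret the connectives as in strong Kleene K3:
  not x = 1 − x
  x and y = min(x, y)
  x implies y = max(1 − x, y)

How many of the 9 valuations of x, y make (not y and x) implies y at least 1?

5

x = 0, y = 0 ↦ 1  ≥
x = 0, y = 1/2 ↦ 1  ≥
x = 0, y = 1 ↦ 1  ≥
x = 1/2, y = 0 ↦ 1/2  <
x = 1/2, y = 1/2 ↦ 1/2  <
x = 1/2, y = 1 ↦ 1  ≥
x = 1, y = 0 ↦ 0  <
x = 1, y = 1/2 ↦ 1/2  <
x = 1, y = 1 ↦ 1  ≥
So 5 of the 9 assignments meet the threshold.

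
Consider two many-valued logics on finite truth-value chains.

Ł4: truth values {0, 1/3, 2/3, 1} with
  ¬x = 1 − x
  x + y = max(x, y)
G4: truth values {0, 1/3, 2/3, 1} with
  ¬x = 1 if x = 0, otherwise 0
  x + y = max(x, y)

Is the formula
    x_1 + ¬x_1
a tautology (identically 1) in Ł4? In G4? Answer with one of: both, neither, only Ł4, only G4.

In Ł4: at x_1 = 1/3 the value is 2/3 — not a tautology.
In G4: at x_1 = 1/3 the value is 1/3 — not a tautology.

neither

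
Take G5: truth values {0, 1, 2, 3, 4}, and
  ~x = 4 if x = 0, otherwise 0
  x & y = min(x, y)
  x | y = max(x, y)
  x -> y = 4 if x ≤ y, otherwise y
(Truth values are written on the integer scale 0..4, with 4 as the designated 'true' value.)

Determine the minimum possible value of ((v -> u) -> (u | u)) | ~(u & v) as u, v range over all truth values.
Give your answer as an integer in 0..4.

Take u = 1, v = 1:
v -> u = 1 -> 1 = 4
u | u = 1 | 1 = 1
(v -> u) -> (u | u) = 4 -> 1 = 1
u & v = 1 & 1 = 1
~(u & v) = ~1 = 0
((v -> u) -> (u | u)) | ~(u & v) = 1 | 0 = 1
No assignment yields a value below 1, so this is the minimum.

1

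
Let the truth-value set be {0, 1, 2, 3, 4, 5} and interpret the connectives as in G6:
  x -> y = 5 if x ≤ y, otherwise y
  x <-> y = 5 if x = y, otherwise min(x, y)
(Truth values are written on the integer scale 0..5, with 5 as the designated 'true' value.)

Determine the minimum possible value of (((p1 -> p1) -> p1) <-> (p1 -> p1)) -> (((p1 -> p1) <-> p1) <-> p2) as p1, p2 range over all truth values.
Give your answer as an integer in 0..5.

0

Take p1 = 1, p2 = 0:
p1 -> p1 = 1 -> 1 = 5
(p1 -> p1) -> p1 = 5 -> 1 = 1
p1 -> p1 = 1 -> 1 = 5
((p1 -> p1) -> p1) <-> (p1 -> p1) = 1 <-> 5 = 1
p1 -> p1 = 1 -> 1 = 5
(p1 -> p1) <-> p1 = 5 <-> 1 = 1
((p1 -> p1) <-> p1) <-> p2 = 1 <-> 0 = 0
(((p1 -> p1) -> p1) <-> (p1 -> p1)) -> (((p1 -> p1) <-> p1) <-> p2) = 1 -> 0 = 0
No assignment yields a value below 0, so this is the minimum.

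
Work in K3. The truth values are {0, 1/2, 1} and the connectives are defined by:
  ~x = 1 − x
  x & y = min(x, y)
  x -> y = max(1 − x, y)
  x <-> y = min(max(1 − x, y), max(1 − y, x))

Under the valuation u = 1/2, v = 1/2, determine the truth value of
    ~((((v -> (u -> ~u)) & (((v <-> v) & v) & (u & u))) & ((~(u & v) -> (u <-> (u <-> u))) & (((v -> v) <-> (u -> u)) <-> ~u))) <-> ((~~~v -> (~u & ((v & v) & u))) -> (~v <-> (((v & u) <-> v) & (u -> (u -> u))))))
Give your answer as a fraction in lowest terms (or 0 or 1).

~u = ~1/2 = 1/2
u -> ~u = 1/2 -> 1/2 = 1/2
v -> (u -> ~u) = 1/2 -> 1/2 = 1/2
v <-> v = 1/2 <-> 1/2 = 1/2
(v <-> v) & v = 1/2 & 1/2 = 1/2
u & u = 1/2 & 1/2 = 1/2
((v <-> v) & v) & (u & u) = 1/2 & 1/2 = 1/2
(v -> (u -> ~u)) & (((v <-> v) & v) & (u & u)) = 1/2 & 1/2 = 1/2
u & v = 1/2 & 1/2 = 1/2
~(u & v) = ~1/2 = 1/2
u <-> u = 1/2 <-> 1/2 = 1/2
u <-> (u <-> u) = 1/2 <-> 1/2 = 1/2
~(u & v) -> (u <-> (u <-> u)) = 1/2 -> 1/2 = 1/2
v -> v = 1/2 -> 1/2 = 1/2
u -> u = 1/2 -> 1/2 = 1/2
(v -> v) <-> (u -> u) = 1/2 <-> 1/2 = 1/2
~u = ~1/2 = 1/2
((v -> v) <-> (u -> u)) <-> ~u = 1/2 <-> 1/2 = 1/2
(~(u & v) -> (u <-> (u <-> u))) & (((v -> v) <-> (u -> u)) <-> ~u) = 1/2 & 1/2 = 1/2
((v -> (u -> ~u)) & (((v <-> v) & v) & (u & u))) & ((~(u & v) -> (u <-> (u <-> u))) & (((v -> v) <-> (u -> u)) <-> ~u)) = 1/2 & 1/2 = 1/2
~v = ~1/2 = 1/2
~~v = ~1/2 = 1/2
~~~v = ~1/2 = 1/2
~u = ~1/2 = 1/2
v & v = 1/2 & 1/2 = 1/2
(v & v) & u = 1/2 & 1/2 = 1/2
~u & ((v & v) & u) = 1/2 & 1/2 = 1/2
~~~v -> (~u & ((v & v) & u)) = 1/2 -> 1/2 = 1/2
~v = ~1/2 = 1/2
v & u = 1/2 & 1/2 = 1/2
(v & u) <-> v = 1/2 <-> 1/2 = 1/2
u -> u = 1/2 -> 1/2 = 1/2
u -> (u -> u) = 1/2 -> 1/2 = 1/2
((v & u) <-> v) & (u -> (u -> u)) = 1/2 & 1/2 = 1/2
~v <-> (((v & u) <-> v) & (u -> (u -> u))) = 1/2 <-> 1/2 = 1/2
(~~~v -> (~u & ((v & v) & u))) -> (~v <-> (((v & u) <-> v) & (u -> (u -> u)))) = 1/2 -> 1/2 = 1/2
(((v -> (u -> ~u)) & (((v <-> v) & v) & (u & u))) & ((~(u & v) -> (u <-> (u <-> u))) & (((v -> v) <-> (u -> u)) <-> ~u))) <-> ((~~~v -> (~u & ((v & v) & u))) -> (~v <-> (((v & u) <-> v) & (u -> (u -> u))))) = 1/2 <-> 1/2 = 1/2
~((((v -> (u -> ~u)) & (((v <-> v) & v) & (u & u))) & ((~(u & v) -> (u <-> (u <-> u))) & (((v -> v) <-> (u -> u)) <-> ~u))) <-> ((~~~v -> (~u & ((v & v) & u))) -> (~v <-> (((v & u) <-> v) & (u -> (u -> u)))))) = ~1/2 = 1/2

1/2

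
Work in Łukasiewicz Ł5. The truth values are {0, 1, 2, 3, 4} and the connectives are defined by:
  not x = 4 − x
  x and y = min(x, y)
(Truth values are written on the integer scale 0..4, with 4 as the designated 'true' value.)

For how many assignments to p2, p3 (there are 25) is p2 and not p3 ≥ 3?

4

value 4: 1 assignment (counts)
value 3: 3 assignments (counts)
value 2: 5 assignments
value 1: 7 assignments
value 0: 9 assignments
So 4 of the 25 assignments meet the threshold.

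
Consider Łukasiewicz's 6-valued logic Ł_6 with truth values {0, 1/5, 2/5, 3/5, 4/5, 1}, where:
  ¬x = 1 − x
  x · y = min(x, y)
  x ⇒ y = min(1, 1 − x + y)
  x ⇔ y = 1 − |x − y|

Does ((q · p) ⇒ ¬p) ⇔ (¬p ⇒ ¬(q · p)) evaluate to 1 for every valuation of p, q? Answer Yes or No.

Counterexample: take p = 3/5, q = 3/5.
q · p = 3/5 · 3/5 = 3/5
¬p = ¬3/5 = 2/5
(q · p) ⇒ ¬p = 3/5 ⇒ 2/5 = 4/5
¬p = ¬3/5 = 2/5
q · p = 3/5 · 3/5 = 3/5
¬(q · p) = ¬3/5 = 2/5
¬p ⇒ ¬(q · p) = 2/5 ⇒ 2/5 = 1
((q · p) ⇒ ¬p) ⇔ (¬p ⇒ ¬(q · p)) = 4/5 ⇔ 1 = 4/5
This gives 4/5 ≠ 1.

No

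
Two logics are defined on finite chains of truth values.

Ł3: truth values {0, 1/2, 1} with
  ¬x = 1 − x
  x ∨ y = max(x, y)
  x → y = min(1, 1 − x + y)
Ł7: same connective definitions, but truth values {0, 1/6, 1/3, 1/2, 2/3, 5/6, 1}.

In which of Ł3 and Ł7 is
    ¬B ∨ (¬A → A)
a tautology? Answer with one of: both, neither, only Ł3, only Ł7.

In Ł3: at A = 0, B = 1/2 the value is 1/2 — not a tautology.
In Ł7: at A = 0, B = 1/6 the value is 5/6 — not a tautology.

neither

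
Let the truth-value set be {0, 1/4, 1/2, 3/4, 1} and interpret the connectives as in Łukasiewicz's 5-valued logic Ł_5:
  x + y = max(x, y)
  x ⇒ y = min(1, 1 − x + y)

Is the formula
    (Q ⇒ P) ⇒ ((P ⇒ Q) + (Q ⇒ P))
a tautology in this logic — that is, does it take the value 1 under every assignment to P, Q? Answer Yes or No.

Yes

At P = 1/4, Q = 3/4, for instance:
Q ⇒ P = 3/4 ⇒ 1/4 = 1/2
P ⇒ Q = 1/4 ⇒ 3/4 = 1
(P ⇒ Q) + (Q ⇒ P) = 1 + 1/2 = 1
(Q ⇒ P) ⇒ ((P ⇒ Q) + (Q ⇒ P)) = 1/2 ⇒ 1 = 1
and checking the remaining 24 assignments likewise gives ≥ 1 in every case.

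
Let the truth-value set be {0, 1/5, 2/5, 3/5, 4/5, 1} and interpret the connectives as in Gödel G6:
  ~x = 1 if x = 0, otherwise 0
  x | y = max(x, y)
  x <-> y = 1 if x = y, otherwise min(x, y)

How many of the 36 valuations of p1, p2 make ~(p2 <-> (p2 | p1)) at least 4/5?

value 1: 5 assignments (counts)
value 0: 31 assignments
So 5 of the 36 assignments meet the threshold.

5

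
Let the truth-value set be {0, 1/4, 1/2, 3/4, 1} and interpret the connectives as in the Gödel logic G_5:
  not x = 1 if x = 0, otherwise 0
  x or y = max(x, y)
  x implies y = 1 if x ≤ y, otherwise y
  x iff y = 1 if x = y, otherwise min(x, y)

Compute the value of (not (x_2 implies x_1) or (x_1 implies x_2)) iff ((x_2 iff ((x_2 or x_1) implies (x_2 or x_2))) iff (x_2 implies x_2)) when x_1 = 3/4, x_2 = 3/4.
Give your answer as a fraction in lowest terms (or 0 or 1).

x_2 implies x_1 = 3/4 implies 3/4 = 1
not (x_2 implies x_1) = not 1 = 0
x_1 implies x_2 = 3/4 implies 3/4 = 1
not (x_2 implies x_1) or (x_1 implies x_2) = 0 or 1 = 1
x_2 or x_1 = 3/4 or 3/4 = 3/4
x_2 or x_2 = 3/4 or 3/4 = 3/4
(x_2 or x_1) implies (x_2 or x_2) = 3/4 implies 3/4 = 1
x_2 iff ((x_2 or x_1) implies (x_2 or x_2)) = 3/4 iff 1 = 3/4
x_2 implies x_2 = 3/4 implies 3/4 = 1
(x_2 iff ((x_2 or x_1) implies (x_2 or x_2))) iff (x_2 implies x_2) = 3/4 iff 1 = 3/4
(not (x_2 implies x_1) or (x_1 implies x_2)) iff ((x_2 iff ((x_2 or x_1) implies (x_2 or x_2))) iff (x_2 implies x_2)) = 1 iff 3/4 = 3/4

3/4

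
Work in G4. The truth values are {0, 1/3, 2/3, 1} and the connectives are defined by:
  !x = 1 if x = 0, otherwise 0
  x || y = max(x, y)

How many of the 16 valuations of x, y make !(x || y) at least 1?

1

x = 0, y = 0 ↦ 1  ≥
x = 0, y = 1/3 ↦ 0  <
x = 0, y = 2/3 ↦ 0  <
x = 0, y = 1 ↦ 0  <
x = 1/3, y = 0 ↦ 0  <
x = 1/3, y = 1/3 ↦ 0  <
x = 1/3, y = 2/3 ↦ 0  <
x = 1/3, y = 1 ↦ 0  <
x = 2/3, y = 0 ↦ 0  <
x = 2/3, y = 1/3 ↦ 0  <
x = 2/3, y = 2/3 ↦ 0  <
x = 2/3, y = 1 ↦ 0  <
x = 1, y = 0 ↦ 0  <
x = 1, y = 1/3 ↦ 0  <
x = 1, y = 2/3 ↦ 0  <
x = 1, y = 1 ↦ 0  <
So 1 of the 16 assignments meets the threshold.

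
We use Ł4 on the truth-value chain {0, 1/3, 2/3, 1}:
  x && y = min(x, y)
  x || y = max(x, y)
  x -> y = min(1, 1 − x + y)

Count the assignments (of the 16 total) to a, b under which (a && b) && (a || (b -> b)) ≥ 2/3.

4

a = 0, b = 0 ↦ 0  <
a = 0, b = 1/3 ↦ 0  <
a = 0, b = 2/3 ↦ 0  <
a = 0, b = 1 ↦ 0  <
a = 1/3, b = 0 ↦ 0  <
a = 1/3, b = 1/3 ↦ 1/3  <
a = 1/3, b = 2/3 ↦ 1/3  <
a = 1/3, b = 1 ↦ 1/3  <
a = 2/3, b = 0 ↦ 0  <
a = 2/3, b = 1/3 ↦ 1/3  <
a = 2/3, b = 2/3 ↦ 2/3  ≥
a = 2/3, b = 1 ↦ 2/3  ≥
a = 1, b = 0 ↦ 0  <
a = 1, b = 1/3 ↦ 1/3  <
a = 1, b = 2/3 ↦ 2/3  ≥
a = 1, b = 1 ↦ 1  ≥
So 4 of the 16 assignments meet the threshold.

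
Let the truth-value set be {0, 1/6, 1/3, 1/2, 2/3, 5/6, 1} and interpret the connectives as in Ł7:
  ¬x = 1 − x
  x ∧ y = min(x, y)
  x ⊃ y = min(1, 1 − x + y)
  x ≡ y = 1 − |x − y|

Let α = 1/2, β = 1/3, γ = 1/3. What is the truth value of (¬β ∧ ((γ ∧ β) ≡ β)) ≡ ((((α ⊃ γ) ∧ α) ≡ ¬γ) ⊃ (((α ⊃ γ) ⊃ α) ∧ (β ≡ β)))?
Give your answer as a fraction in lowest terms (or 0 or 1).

5/6

¬β = ¬1/3 = 2/3
γ ∧ β = 1/3 ∧ 1/3 = 1/3
(γ ∧ β) ≡ β = 1/3 ≡ 1/3 = 1
¬β ∧ ((γ ∧ β) ≡ β) = 2/3 ∧ 1 = 2/3
α ⊃ γ = 1/2 ⊃ 1/3 = 5/6
(α ⊃ γ) ∧ α = 5/6 ∧ 1/2 = 1/2
¬γ = ¬1/3 = 2/3
((α ⊃ γ) ∧ α) ≡ ¬γ = 1/2 ≡ 2/3 = 5/6
α ⊃ γ = 1/2 ⊃ 1/3 = 5/6
(α ⊃ γ) ⊃ α = 5/6 ⊃ 1/2 = 2/3
β ≡ β = 1/3 ≡ 1/3 = 1
((α ⊃ γ) ⊃ α) ∧ (β ≡ β) = 2/3 ∧ 1 = 2/3
(((α ⊃ γ) ∧ α) ≡ ¬γ) ⊃ (((α ⊃ γ) ⊃ α) ∧ (β ≡ β)) = 5/6 ⊃ 2/3 = 5/6
(¬β ∧ ((γ ∧ β) ≡ β)) ≡ ((((α ⊃ γ) ∧ α) ≡ ¬γ) ⊃ (((α ⊃ γ) ⊃ α) ∧ (β ≡ β))) = 2/3 ≡ 5/6 = 5/6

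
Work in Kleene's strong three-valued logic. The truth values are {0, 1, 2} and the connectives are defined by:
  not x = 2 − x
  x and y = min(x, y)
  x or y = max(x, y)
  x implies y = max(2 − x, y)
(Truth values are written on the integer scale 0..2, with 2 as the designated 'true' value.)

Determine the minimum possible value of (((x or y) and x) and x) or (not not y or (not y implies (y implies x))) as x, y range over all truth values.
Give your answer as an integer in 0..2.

Take x = 0, y = 1:
x or y = 0 or 1 = 1
(x or y) and x = 1 and 0 = 0
((x or y) and x) and x = 0 and 0 = 0
not y = not 1 = 1
not not y = not 1 = 1
not y = not 1 = 1
y implies x = 1 implies 0 = 1
not y implies (y implies x) = 1 implies 1 = 1
not not y or (not y implies (y implies x)) = 1 or 1 = 1
(((x or y) and x) and x) or (not not y or (not y implies (y implies x))) = 0 or 1 = 1
No assignment yields a value below 1, so this is the minimum.

1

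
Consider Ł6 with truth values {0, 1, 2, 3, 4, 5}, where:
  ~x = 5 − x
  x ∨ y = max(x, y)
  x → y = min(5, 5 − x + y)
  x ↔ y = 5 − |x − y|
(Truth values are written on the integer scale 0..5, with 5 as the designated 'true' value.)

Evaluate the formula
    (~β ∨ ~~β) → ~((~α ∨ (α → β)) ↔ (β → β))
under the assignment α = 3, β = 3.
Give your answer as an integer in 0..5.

~β = ~3 = 2
~β = ~3 = 2
~~β = ~2 = 3
~β ∨ ~~β = 2 ∨ 3 = 3
~α = ~3 = 2
α → β = 3 → 3 = 5
~α ∨ (α → β) = 2 ∨ 5 = 5
β → β = 3 → 3 = 5
(~α ∨ (α → β)) ↔ (β → β) = 5 ↔ 5 = 5
~((~α ∨ (α → β)) ↔ (β → β)) = ~5 = 0
(~β ∨ ~~β) → ~((~α ∨ (α → β)) ↔ (β → β)) = 3 → 0 = 2

2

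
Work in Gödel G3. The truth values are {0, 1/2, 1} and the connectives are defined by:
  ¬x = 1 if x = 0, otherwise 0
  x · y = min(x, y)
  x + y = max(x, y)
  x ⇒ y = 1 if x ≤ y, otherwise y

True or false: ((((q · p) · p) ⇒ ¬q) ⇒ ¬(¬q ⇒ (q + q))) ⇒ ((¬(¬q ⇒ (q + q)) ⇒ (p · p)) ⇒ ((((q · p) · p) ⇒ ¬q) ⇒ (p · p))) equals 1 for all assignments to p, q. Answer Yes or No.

Yes

p = 0, q = 0 ↦ 1
p = 0, q = 1/2 ↦ 1
p = 0, q = 1 ↦ 1
p = 1/2, q = 0 ↦ 1
p = 1/2, q = 1/2 ↦ 1
p = 1/2, q = 1 ↦ 1
p = 1, q = 0 ↦ 1
p = 1, q = 1/2 ↦ 1
p = 1, q = 1 ↦ 1
Every assignment gives a value ≥ 1.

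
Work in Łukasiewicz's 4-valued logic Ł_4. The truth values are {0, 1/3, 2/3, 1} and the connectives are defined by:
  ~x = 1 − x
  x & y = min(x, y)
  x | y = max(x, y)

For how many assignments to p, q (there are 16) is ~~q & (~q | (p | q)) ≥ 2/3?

p = 0, q = 0 ↦ 0  <
p = 0, q = 1/3 ↦ 1/3  <
p = 0, q = 2/3 ↦ 2/3  ≥
p = 0, q = 1 ↦ 1  ≥
p = 1/3, q = 0 ↦ 0  <
p = 1/3, q = 1/3 ↦ 1/3  <
p = 1/3, q = 2/3 ↦ 2/3  ≥
p = 1/3, q = 1 ↦ 1  ≥
p = 2/3, q = 0 ↦ 0  <
p = 2/3, q = 1/3 ↦ 1/3  <
p = 2/3, q = 2/3 ↦ 2/3  ≥
p = 2/3, q = 1 ↦ 1  ≥
p = 1, q = 0 ↦ 0  <
p = 1, q = 1/3 ↦ 1/3  <
p = 1, q = 2/3 ↦ 2/3  ≥
p = 1, q = 1 ↦ 1  ≥
So 8 of the 16 assignments meet the threshold.

8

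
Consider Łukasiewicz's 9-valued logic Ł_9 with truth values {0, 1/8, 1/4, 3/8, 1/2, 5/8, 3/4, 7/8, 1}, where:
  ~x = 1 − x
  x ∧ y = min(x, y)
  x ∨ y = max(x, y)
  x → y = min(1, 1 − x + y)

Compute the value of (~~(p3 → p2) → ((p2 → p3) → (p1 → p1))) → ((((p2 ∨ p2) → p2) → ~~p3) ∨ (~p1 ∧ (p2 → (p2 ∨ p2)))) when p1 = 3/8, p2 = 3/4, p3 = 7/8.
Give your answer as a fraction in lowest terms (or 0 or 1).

7/8

p3 → p2 = 7/8 → 3/4 = 7/8
~(p3 → p2) = ~7/8 = 1/8
~~(p3 → p2) = ~1/8 = 7/8
p2 → p3 = 3/4 → 7/8 = 1
p1 → p1 = 3/8 → 3/8 = 1
(p2 → p3) → (p1 → p1) = 1 → 1 = 1
~~(p3 → p2) → ((p2 → p3) → (p1 → p1)) = 7/8 → 1 = 1
p2 ∨ p2 = 3/4 ∨ 3/4 = 3/4
(p2 ∨ p2) → p2 = 3/4 → 3/4 = 1
~p3 = ~7/8 = 1/8
~~p3 = ~1/8 = 7/8
((p2 ∨ p2) → p2) → ~~p3 = 1 → 7/8 = 7/8
~p1 = ~3/8 = 5/8
p2 ∨ p2 = 3/4 ∨ 3/4 = 3/4
p2 → (p2 ∨ p2) = 3/4 → 3/4 = 1
~p1 ∧ (p2 → (p2 ∨ p2)) = 5/8 ∧ 1 = 5/8
(((p2 ∨ p2) → p2) → ~~p3) ∨ (~p1 ∧ (p2 → (p2 ∨ p2))) = 7/8 ∨ 5/8 = 7/8
(~~(p3 → p2) → ((p2 → p3) → (p1 → p1))) → ((((p2 ∨ p2) → p2) → ~~p3) ∨ (~p1 ∧ (p2 → (p2 ∨ p2)))) = 1 → 7/8 = 7/8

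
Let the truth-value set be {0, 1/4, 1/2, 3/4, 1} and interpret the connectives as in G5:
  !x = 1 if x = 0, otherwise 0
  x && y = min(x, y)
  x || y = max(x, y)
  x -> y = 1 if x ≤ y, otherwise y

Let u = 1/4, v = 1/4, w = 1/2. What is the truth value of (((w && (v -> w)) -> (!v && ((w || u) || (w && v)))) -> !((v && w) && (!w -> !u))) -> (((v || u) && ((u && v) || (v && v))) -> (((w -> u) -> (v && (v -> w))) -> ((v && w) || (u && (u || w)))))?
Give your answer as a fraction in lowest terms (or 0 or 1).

v -> w = 1/4 -> 1/2 = 1
w && (v -> w) = 1/2 && 1 = 1/2
!v = !1/4 = 0
w || u = 1/2 || 1/4 = 1/2
w && v = 1/2 && 1/4 = 1/4
(w || u) || (w && v) = 1/2 || 1/4 = 1/2
!v && ((w || u) || (w && v)) = 0 && 1/2 = 0
(w && (v -> w)) -> (!v && ((w || u) || (w && v))) = 1/2 -> 0 = 0
v && w = 1/4 && 1/2 = 1/4
!w = !1/2 = 0
!u = !1/4 = 0
!w -> !u = 0 -> 0 = 1
(v && w) && (!w -> !u) = 1/4 && 1 = 1/4
!((v && w) && (!w -> !u)) = !1/4 = 0
((w && (v -> w)) -> (!v && ((w || u) || (w && v)))) -> !((v && w) && (!w -> !u)) = 0 -> 0 = 1
v || u = 1/4 || 1/4 = 1/4
u && v = 1/4 && 1/4 = 1/4
v && v = 1/4 && 1/4 = 1/4
(u && v) || (v && v) = 1/4 || 1/4 = 1/4
(v || u) && ((u && v) || (v && v)) = 1/4 && 1/4 = 1/4
w -> u = 1/2 -> 1/4 = 1/4
v -> w = 1/4 -> 1/2 = 1
v && (v -> w) = 1/4 && 1 = 1/4
(w -> u) -> (v && (v -> w)) = 1/4 -> 1/4 = 1
v && w = 1/4 && 1/2 = 1/4
u || w = 1/4 || 1/2 = 1/2
u && (u || w) = 1/4 && 1/2 = 1/4
(v && w) || (u && (u || w)) = 1/4 || 1/4 = 1/4
((w -> u) -> (v && (v -> w))) -> ((v && w) || (u && (u || w))) = 1 -> 1/4 = 1/4
((v || u) && ((u && v) || (v && v))) -> (((w -> u) -> (v && (v -> w))) -> ((v && w) || (u && (u || w)))) = 1/4 -> 1/4 = 1
(((w && (v -> w)) -> (!v && ((w || u) || (w && v)))) -> !((v && w) && (!w -> !u))) -> (((v || u) && ((u && v) || (v && v))) -> (((w -> u) -> (v && (v -> w))) -> ((v && w) || (u && (u || w))))) = 1 -> 1 = 1

1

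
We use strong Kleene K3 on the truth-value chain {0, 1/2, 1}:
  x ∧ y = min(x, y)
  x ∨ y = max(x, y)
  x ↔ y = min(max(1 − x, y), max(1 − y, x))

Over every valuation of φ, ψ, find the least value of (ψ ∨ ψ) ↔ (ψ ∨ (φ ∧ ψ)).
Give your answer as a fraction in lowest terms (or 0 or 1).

1/2

Take φ = 0, ψ = 1/2:
ψ ∨ ψ = 1/2 ∨ 1/2 = 1/2
φ ∧ ψ = 0 ∧ 1/2 = 0
ψ ∨ (φ ∧ ψ) = 1/2 ∨ 0 = 1/2
(ψ ∨ ψ) ↔ (ψ ∨ (φ ∧ ψ)) = 1/2 ↔ 1/2 = 1/2
No assignment yields a value below 1/2, so this is the minimum.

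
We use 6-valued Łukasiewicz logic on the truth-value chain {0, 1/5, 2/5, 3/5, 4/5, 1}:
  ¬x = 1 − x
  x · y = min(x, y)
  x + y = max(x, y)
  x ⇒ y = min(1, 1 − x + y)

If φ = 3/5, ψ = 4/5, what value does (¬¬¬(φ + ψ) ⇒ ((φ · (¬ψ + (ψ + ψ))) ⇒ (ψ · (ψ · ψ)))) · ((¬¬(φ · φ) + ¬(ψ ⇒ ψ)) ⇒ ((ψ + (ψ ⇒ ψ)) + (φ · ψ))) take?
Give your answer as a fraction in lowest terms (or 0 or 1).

1

φ + ψ = 3/5 + 4/5 = 4/5
¬(φ + ψ) = ¬4/5 = 1/5
¬¬(φ + ψ) = ¬1/5 = 4/5
¬¬¬(φ + ψ) = ¬4/5 = 1/5
¬ψ = ¬4/5 = 1/5
ψ + ψ = 4/5 + 4/5 = 4/5
¬ψ + (ψ + ψ) = 1/5 + 4/5 = 4/5
φ · (¬ψ + (ψ + ψ)) = 3/5 · 4/5 = 3/5
ψ · ψ = 4/5 · 4/5 = 4/5
ψ · (ψ · ψ) = 4/5 · 4/5 = 4/5
(φ · (¬ψ + (ψ + ψ))) ⇒ (ψ · (ψ · ψ)) = 3/5 ⇒ 4/5 = 1
¬¬¬(φ + ψ) ⇒ ((φ · (¬ψ + (ψ + ψ))) ⇒ (ψ · (ψ · ψ))) = 1/5 ⇒ 1 = 1
φ · φ = 3/5 · 3/5 = 3/5
¬(φ · φ) = ¬3/5 = 2/5
¬¬(φ · φ) = ¬2/5 = 3/5
ψ ⇒ ψ = 4/5 ⇒ 4/5 = 1
¬(ψ ⇒ ψ) = ¬1 = 0
¬¬(φ · φ) + ¬(ψ ⇒ ψ) = 3/5 + 0 = 3/5
ψ ⇒ ψ = 4/5 ⇒ 4/5 = 1
ψ + (ψ ⇒ ψ) = 4/5 + 1 = 1
φ · ψ = 3/5 · 4/5 = 3/5
(ψ + (ψ ⇒ ψ)) + (φ · ψ) = 1 + 3/5 = 1
(¬¬(φ · φ) + ¬(ψ ⇒ ψ)) ⇒ ((ψ + (ψ ⇒ ψ)) + (φ · ψ)) = 3/5 ⇒ 1 = 1
(¬¬¬(φ + ψ) ⇒ ((φ · (¬ψ + (ψ + ψ))) ⇒ (ψ · (ψ · ψ)))) · ((¬¬(φ · φ) + ¬(ψ ⇒ ψ)) ⇒ ((ψ + (ψ ⇒ ψ)) + (φ · ψ))) = 1 · 1 = 1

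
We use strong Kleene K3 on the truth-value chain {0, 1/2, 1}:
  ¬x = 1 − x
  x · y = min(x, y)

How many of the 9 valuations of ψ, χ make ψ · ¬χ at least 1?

ψ = 0, χ = 0 ↦ 0  <
ψ = 0, χ = 1/2 ↦ 0  <
ψ = 0, χ = 1 ↦ 0  <
ψ = 1/2, χ = 0 ↦ 1/2  <
ψ = 1/2, χ = 1/2 ↦ 1/2  <
ψ = 1/2, χ = 1 ↦ 0  <
ψ = 1, χ = 0 ↦ 1  ≥
ψ = 1, χ = 1/2 ↦ 1/2  <
ψ = 1, χ = 1 ↦ 0  <
So 1 of the 9 assignments meets the threshold.

1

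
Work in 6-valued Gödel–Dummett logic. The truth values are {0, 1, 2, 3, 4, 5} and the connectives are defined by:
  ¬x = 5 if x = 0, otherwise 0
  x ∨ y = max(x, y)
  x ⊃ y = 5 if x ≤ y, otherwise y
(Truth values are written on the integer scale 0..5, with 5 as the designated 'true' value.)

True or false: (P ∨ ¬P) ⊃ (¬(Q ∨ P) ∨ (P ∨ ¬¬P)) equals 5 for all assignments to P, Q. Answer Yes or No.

Counterexample: take P = 0, Q = 1.
¬P = ¬0 = 5
P ∨ ¬P = 0 ∨ 5 = 5
Q ∨ P = 1 ∨ 0 = 1
¬(Q ∨ P) = ¬1 = 0
¬P = ¬0 = 5
¬¬P = ¬5 = 0
P ∨ ¬¬P = 0 ∨ 0 = 0
¬(Q ∨ P) ∨ (P ∨ ¬¬P) = 0 ∨ 0 = 0
(P ∨ ¬P) ⊃ (¬(Q ∨ P) ∨ (P ∨ ¬¬P)) = 5 ⊃ 0 = 0
This gives 0 ≠ 5.

No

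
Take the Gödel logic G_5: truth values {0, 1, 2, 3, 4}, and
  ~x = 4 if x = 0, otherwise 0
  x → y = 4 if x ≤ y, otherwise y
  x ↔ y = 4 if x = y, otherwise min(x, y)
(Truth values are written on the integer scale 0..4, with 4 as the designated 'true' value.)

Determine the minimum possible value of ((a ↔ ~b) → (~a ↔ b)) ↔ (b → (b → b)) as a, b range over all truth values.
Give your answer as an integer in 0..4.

1

Take a = 0, b = 1:
~b = ~1 = 0
a ↔ ~b = 0 ↔ 0 = 4
~a = ~0 = 4
~a ↔ b = 4 ↔ 1 = 1
(a ↔ ~b) → (~a ↔ b) = 4 → 1 = 1
b → b = 1 → 1 = 4
b → (b → b) = 1 → 4 = 4
((a ↔ ~b) → (~a ↔ b)) ↔ (b → (b → b)) = 1 ↔ 4 = 1
No assignment yields a value below 1, so this is the minimum.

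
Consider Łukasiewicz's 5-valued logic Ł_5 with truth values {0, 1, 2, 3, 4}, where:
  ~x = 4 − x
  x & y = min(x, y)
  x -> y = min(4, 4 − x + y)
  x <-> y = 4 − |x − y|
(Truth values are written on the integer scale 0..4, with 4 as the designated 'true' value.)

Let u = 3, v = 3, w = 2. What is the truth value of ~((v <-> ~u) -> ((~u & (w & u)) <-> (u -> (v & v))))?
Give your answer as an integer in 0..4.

1

~u = ~3 = 1
v <-> ~u = 3 <-> 1 = 2
~u = ~3 = 1
w & u = 2 & 3 = 2
~u & (w & u) = 1 & 2 = 1
v & v = 3 & 3 = 3
u -> (v & v) = 3 -> 3 = 4
(~u & (w & u)) <-> (u -> (v & v)) = 1 <-> 4 = 1
(v <-> ~u) -> ((~u & (w & u)) <-> (u -> (v & v))) = 2 -> 1 = 3
~((v <-> ~u) -> ((~u & (w & u)) <-> (u -> (v & v)))) = ~3 = 1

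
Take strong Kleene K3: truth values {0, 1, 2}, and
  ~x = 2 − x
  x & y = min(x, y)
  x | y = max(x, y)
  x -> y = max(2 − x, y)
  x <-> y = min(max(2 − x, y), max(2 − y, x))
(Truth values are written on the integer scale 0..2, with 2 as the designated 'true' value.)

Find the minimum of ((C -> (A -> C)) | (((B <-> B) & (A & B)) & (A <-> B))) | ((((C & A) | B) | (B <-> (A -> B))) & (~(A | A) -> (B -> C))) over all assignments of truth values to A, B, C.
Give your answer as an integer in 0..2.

Take A = 1, B = 0, C = 1:
A -> C = 1 -> 1 = 1
C -> (A -> C) = 1 -> 1 = 1
B <-> B = 0 <-> 0 = 2
A & B = 1 & 0 = 0
(B <-> B) & (A & B) = 2 & 0 = 0
A <-> B = 1 <-> 0 = 1
((B <-> B) & (A & B)) & (A <-> B) = 0 & 1 = 0
(C -> (A -> C)) | (((B <-> B) & (A & B)) & (A <-> B)) = 1 | 0 = 1
C & A = 1 & 1 = 1
(C & A) | B = 1 | 0 = 1
A -> B = 1 -> 0 = 1
B <-> (A -> B) = 0 <-> 1 = 1
((C & A) | B) | (B <-> (A -> B)) = 1 | 1 = 1
A | A = 1 | 1 = 1
~(A | A) = ~1 = 1
B -> C = 0 -> 1 = 2
~(A | A) -> (B -> C) = 1 -> 2 = 2
(((C & A) | B) | (B <-> (A -> B))) & (~(A | A) -> (B -> C)) = 1 & 2 = 1
((C -> (A -> C)) | (((B <-> B) & (A & B)) & (A <-> B))) | ((((C & A) | B) | (B <-> (A -> B))) & (~(A | A) -> (B -> C))) = 1 | 1 = 1
No assignment yields a value below 1, so this is the minimum.

1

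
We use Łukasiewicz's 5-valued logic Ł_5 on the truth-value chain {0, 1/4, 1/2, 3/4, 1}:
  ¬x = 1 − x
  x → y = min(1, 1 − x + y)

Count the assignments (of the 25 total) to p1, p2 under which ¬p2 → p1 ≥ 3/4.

value 1: 15 assignments (counts)
value 3/4: 4 assignments (counts)
value 1/2: 3 assignments
value 1/4: 2 assignments
value 0: 1 assignment
So 19 of the 25 assignments meet the threshold.

19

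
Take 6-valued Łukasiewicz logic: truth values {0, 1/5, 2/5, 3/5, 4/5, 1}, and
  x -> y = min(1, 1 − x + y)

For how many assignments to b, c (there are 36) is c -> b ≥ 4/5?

value 1: 21 assignments (counts)
value 4/5: 5 assignments (counts)
value 3/5: 4 assignments
value 2/5: 3 assignments
value 1/5: 2 assignments
value 0: 1 assignment
So 26 of the 36 assignments meet the threshold.

26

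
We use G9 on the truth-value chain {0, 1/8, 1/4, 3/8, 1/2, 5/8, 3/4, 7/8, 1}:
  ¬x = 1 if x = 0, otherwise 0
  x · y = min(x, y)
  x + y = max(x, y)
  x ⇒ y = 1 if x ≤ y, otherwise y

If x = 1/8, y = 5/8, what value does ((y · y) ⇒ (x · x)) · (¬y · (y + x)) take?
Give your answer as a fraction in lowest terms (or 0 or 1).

0

y · y = 5/8 · 5/8 = 5/8
x · x = 1/8 · 1/8 = 1/8
(y · y) ⇒ (x · x) = 5/8 ⇒ 1/8 = 1/8
¬y = ¬5/8 = 0
y + x = 5/8 + 1/8 = 5/8
¬y · (y + x) = 0 · 5/8 = 0
((y · y) ⇒ (x · x)) · (¬y · (y + x)) = 1/8 · 0 = 0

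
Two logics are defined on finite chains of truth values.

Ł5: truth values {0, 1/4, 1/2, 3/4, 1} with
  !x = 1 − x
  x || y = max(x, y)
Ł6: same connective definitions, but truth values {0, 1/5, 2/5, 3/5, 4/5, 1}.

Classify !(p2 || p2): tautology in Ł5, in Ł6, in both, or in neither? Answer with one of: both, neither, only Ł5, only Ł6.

In Ł5: at p2 = 1/4 the value is 3/4 — not a tautology.
In Ł6: at p2 = 1/5 the value is 4/5 — not a tautology.

neither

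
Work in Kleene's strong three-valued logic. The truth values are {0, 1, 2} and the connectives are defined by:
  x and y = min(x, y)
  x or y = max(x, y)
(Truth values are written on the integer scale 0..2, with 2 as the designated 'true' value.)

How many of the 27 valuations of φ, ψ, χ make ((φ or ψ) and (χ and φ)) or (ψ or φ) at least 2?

15

value 2: 15 assignments (counts)
value 1: 9 assignments
value 0: 3 assignments
So 15 of the 27 assignments meet the threshold.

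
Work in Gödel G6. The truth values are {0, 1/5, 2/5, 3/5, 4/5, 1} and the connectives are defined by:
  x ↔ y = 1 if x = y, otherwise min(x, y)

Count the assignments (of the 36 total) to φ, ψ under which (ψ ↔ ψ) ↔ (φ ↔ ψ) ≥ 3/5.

12

value 1: 6 assignments (counts)
value 4/5: 2 assignments (counts)
value 3/5: 4 assignments (counts)
value 2/5: 6 assignments
value 1/5: 8 assignments
value 0: 10 assignments
So 12 of the 36 assignments meet the threshold.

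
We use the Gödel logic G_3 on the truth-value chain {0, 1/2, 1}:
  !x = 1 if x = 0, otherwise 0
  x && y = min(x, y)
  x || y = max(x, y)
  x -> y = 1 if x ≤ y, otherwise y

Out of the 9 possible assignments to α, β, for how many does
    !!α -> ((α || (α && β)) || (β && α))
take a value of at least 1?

6

α = 0, β = 0 ↦ 1  ≥
α = 0, β = 1/2 ↦ 1  ≥
α = 0, β = 1 ↦ 1  ≥
α = 1/2, β = 0 ↦ 1/2  <
α = 1/2, β = 1/2 ↦ 1/2  <
α = 1/2, β = 1 ↦ 1/2  <
α = 1, β = 0 ↦ 1  ≥
α = 1, β = 1/2 ↦ 1  ≥
α = 1, β = 1 ↦ 1  ≥
So 6 of the 9 assignments meet the threshold.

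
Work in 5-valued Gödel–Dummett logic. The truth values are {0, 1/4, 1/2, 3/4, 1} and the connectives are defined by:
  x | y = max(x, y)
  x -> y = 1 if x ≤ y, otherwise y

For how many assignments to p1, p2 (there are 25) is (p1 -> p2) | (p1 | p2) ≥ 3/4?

22

value 1: 19 assignments (counts)
value 3/4: 3 assignments (counts)
value 1/2: 2 assignments
value 1/4: 1 assignment
So 22 of the 25 assignments meet the threshold.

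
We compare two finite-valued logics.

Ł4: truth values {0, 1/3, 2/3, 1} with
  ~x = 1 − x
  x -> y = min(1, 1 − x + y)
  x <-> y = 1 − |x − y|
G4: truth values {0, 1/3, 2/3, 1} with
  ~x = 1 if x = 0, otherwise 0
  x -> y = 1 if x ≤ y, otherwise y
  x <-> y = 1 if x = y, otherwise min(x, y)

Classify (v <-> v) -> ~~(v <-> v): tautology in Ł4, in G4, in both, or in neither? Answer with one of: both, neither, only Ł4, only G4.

both

In Ł4: every assignment gives 1 — tautology.
In G4: every assignment gives 1 — tautology.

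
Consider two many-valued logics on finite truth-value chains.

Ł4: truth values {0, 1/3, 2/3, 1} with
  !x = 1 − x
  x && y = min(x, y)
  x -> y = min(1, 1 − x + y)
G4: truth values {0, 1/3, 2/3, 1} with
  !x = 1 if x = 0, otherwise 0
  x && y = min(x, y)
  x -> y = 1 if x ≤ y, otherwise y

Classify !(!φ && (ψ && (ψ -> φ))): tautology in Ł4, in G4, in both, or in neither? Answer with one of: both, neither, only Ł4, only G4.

only G4

In Ł4: at φ = 0, ψ = 1/3 the value is 2/3 — not a tautology.
In G4: every assignment gives 1 — tautology.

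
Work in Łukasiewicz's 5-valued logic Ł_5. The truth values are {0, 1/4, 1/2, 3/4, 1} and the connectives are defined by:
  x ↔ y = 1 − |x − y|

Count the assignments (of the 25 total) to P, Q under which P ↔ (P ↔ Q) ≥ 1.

value 1: 7 assignments (counts)
value 3/4: 7 assignments
value 1/2: 6 assignments
value 1/4: 3 assignments
value 0: 2 assignments
So 7 of the 25 assignments meet the threshold.

7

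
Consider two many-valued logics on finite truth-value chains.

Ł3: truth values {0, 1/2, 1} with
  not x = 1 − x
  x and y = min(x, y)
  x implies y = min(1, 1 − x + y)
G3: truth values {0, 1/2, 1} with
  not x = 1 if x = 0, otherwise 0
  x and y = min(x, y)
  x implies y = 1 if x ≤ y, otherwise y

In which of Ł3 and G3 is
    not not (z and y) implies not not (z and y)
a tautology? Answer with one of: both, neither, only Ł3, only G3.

both

In Ł3: every assignment gives 1 — tautology.
In G3: every assignment gives 1 — tautology.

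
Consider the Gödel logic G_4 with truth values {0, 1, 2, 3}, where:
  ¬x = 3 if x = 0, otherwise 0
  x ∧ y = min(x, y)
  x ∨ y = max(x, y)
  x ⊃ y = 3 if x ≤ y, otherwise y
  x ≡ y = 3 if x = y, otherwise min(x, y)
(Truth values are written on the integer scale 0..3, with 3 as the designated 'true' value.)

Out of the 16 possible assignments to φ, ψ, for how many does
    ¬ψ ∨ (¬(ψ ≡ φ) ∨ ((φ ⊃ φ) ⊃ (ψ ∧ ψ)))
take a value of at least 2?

13

φ = 0, ψ = 0 ↦ 3  ≥
φ = 0, ψ = 1 ↦ 3  ≥
φ = 0, ψ = 2 ↦ 3  ≥
φ = 0, ψ = 3 ↦ 3  ≥
φ = 1, ψ = 0 ↦ 3  ≥
φ = 1, ψ = 1 ↦ 1  <
φ = 1, ψ = 2 ↦ 2  ≥
φ = 1, ψ = 3 ↦ 3  ≥
φ = 2, ψ = 0 ↦ 3  ≥
φ = 2, ψ = 1 ↦ 1  <
φ = 2, ψ = 2 ↦ 2  ≥
φ = 2, ψ = 3 ↦ 3  ≥
φ = 3, ψ = 0 ↦ 3  ≥
φ = 3, ψ = 1 ↦ 1  <
φ = 3, ψ = 2 ↦ 2  ≥
φ = 3, ψ = 3 ↦ 3  ≥
So 13 of the 16 assignments meet the threshold.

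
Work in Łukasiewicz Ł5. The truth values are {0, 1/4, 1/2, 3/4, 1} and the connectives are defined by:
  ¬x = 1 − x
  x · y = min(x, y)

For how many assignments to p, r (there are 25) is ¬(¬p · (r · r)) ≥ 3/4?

16

value 1: 9 assignments (counts)
value 3/4: 7 assignments (counts)
value 1/2: 5 assignments
value 1/4: 3 assignments
value 0: 1 assignment
So 16 of the 25 assignments meet the threshold.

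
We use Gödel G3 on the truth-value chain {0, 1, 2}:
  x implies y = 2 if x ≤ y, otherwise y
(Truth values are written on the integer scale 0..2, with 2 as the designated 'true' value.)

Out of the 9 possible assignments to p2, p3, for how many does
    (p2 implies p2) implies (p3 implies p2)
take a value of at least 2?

p2 = 0, p3 = 0 ↦ 2  ≥
p2 = 0, p3 = 1 ↦ 0  <
p2 = 0, p3 = 2 ↦ 0  <
p2 = 1, p3 = 0 ↦ 2  ≥
p2 = 1, p3 = 1 ↦ 2  ≥
p2 = 1, p3 = 2 ↦ 1  <
p2 = 2, p3 = 0 ↦ 2  ≥
p2 = 2, p3 = 1 ↦ 2  ≥
p2 = 2, p3 = 2 ↦ 2  ≥
So 6 of the 9 assignments meet the threshold.

6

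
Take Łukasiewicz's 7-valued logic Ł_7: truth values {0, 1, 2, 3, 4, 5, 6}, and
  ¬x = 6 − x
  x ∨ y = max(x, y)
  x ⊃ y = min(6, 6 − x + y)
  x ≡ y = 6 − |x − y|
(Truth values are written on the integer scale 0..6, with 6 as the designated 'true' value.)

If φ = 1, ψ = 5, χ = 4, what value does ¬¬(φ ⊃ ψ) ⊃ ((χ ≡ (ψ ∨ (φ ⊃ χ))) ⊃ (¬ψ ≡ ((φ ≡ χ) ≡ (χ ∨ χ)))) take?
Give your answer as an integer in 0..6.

φ ⊃ ψ = 1 ⊃ 5 = 6
¬(φ ⊃ ψ) = ¬6 = 0
¬¬(φ ⊃ ψ) = ¬0 = 6
φ ⊃ χ = 1 ⊃ 4 = 6
ψ ∨ (φ ⊃ χ) = 5 ∨ 6 = 6
χ ≡ (ψ ∨ (φ ⊃ χ)) = 4 ≡ 6 = 4
¬ψ = ¬5 = 1
φ ≡ χ = 1 ≡ 4 = 3
χ ∨ χ = 4 ∨ 4 = 4
(φ ≡ χ) ≡ (χ ∨ χ) = 3 ≡ 4 = 5
¬ψ ≡ ((φ ≡ χ) ≡ (χ ∨ χ)) = 1 ≡ 5 = 2
(χ ≡ (ψ ∨ (φ ⊃ χ))) ⊃ (¬ψ ≡ ((φ ≡ χ) ≡ (χ ∨ χ))) = 4 ⊃ 2 = 4
¬¬(φ ⊃ ψ) ⊃ ((χ ≡ (ψ ∨ (φ ⊃ χ))) ⊃ (¬ψ ≡ ((φ ≡ χ) ≡ (χ ∨ χ)))) = 6 ⊃ 4 = 4

4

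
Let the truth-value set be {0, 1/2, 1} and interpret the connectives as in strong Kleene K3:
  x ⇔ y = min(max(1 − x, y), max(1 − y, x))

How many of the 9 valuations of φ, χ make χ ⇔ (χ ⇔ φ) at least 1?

2

φ = 0, χ = 0 ↦ 0  <
φ = 0, χ = 1/2 ↦ 1/2  <
φ = 0, χ = 1 ↦ 0  <
φ = 1/2, χ = 0 ↦ 1/2  <
φ = 1/2, χ = 1/2 ↦ 1/2  <
φ = 1/2, χ = 1 ↦ 1/2  <
φ = 1, χ = 0 ↦ 1  ≥
φ = 1, χ = 1/2 ↦ 1/2  <
φ = 1, χ = 1 ↦ 1  ≥
So 2 of the 9 assignments meet the threshold.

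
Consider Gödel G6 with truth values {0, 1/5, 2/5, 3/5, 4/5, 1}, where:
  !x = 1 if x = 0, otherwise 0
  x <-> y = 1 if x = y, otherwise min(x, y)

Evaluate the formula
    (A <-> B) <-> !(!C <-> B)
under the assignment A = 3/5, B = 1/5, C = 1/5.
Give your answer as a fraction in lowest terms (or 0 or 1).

A <-> B = 3/5 <-> 1/5 = 1/5
!C = !1/5 = 0
!C <-> B = 0 <-> 1/5 = 0
!(!C <-> B) = !0 = 1
(A <-> B) <-> !(!C <-> B) = 1/5 <-> 1 = 1/5

1/5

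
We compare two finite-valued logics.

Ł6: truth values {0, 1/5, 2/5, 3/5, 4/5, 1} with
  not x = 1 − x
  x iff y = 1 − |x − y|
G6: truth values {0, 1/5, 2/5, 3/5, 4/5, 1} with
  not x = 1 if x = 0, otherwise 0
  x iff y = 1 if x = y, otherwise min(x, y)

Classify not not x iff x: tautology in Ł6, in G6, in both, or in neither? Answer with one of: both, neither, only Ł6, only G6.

In Ł6: every assignment gives 1 — tautology.
In G6: at x = 1/5 the value is 1/5 — not a tautology.

only Ł6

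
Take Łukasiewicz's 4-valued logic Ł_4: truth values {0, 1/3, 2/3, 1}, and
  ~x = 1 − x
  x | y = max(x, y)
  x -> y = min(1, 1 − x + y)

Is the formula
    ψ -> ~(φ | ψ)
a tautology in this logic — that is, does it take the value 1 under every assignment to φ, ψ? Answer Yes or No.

Counterexample: take φ = 0, ψ = 2/3.
φ | ψ = 0 | 2/3 = 2/3
~(φ | ψ) = ~2/3 = 1/3
ψ -> ~(φ | ψ) = 2/3 -> 1/3 = 2/3
This gives 2/3 ≠ 1.

No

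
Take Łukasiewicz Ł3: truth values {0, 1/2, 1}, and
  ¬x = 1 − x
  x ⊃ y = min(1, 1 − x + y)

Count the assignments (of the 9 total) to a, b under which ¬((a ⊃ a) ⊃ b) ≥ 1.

3

a = 0, b = 0 ↦ 1  ≥
a = 0, b = 1/2 ↦ 1/2  <
a = 0, b = 1 ↦ 0  <
a = 1/2, b = 0 ↦ 1  ≥
a = 1/2, b = 1/2 ↦ 1/2  <
a = 1/2, b = 1 ↦ 0  <
a = 1, b = 0 ↦ 1  ≥
a = 1, b = 1/2 ↦ 1/2  <
a = 1, b = 1 ↦ 0  <
So 3 of the 9 assignments meet the threshold.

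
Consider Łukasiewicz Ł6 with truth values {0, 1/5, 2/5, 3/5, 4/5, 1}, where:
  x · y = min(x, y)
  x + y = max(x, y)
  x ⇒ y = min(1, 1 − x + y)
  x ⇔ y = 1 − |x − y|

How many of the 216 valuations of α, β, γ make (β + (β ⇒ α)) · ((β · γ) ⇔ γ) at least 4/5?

value 1: 86 assignments (counts)
value 4/5: 56 assignments (counts)
value 3/5: 38 assignments
value 2/5: 18 assignments
value 1/5: 12 assignments
value 0: 6 assignments
So 142 of the 216 assignments meet the threshold.

142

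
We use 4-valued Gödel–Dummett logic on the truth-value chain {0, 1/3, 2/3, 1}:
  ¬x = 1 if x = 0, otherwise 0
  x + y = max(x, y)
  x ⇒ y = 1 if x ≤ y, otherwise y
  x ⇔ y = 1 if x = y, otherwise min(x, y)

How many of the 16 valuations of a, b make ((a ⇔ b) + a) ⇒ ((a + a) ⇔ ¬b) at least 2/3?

a = 0, b = 0 ↦ 0  <
a = 0, b = 1/3 ↦ 1  ≥
a = 0, b = 2/3 ↦ 1  ≥
a = 0, b = 1 ↦ 1  ≥
a = 1/3, b = 0 ↦ 1  ≥
a = 1/3, b = 1/3 ↦ 0  <
a = 1/3, b = 2/3 ↦ 0  <
a = 1/3, b = 1 ↦ 0  <
a = 2/3, b = 0 ↦ 1  ≥
a = 2/3, b = 1/3 ↦ 0  <
a = 2/3, b = 2/3 ↦ 0  <
a = 2/3, b = 1 ↦ 0  <
a = 1, b = 0 ↦ 1  ≥
a = 1, b = 1/3 ↦ 0  <
a = 1, b = 2/3 ↦ 0  <
a = 1, b = 1 ↦ 0  <
So 6 of the 16 assignments meet the threshold.

6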